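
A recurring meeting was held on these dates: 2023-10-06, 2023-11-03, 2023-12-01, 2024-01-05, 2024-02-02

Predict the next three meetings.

All dates are Fridays, 28, 28, 35, 28 days apart.
Specifically, the 1st Friday of each month.
1st Friday of March 2024: 2024-03-01.
April 2024 — 1st Friday is 2024-04-05.
May 2024 — 1st Friday is 2024-05-03.

2024-03-01, 2024-04-05, 2024-05-03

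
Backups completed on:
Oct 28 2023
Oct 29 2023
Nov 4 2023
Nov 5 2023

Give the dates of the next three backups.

Nov 11 2023, Nov 12 2023, Nov 18 2023

The gap pattern 1, 6, 1 repeats every 2 events.
These are the Saturdays and Sundays of each week.
Next Saturday: Nov 11 2023.
Next Sunday: Nov 12 2023.
The following Saturday is Nov 18 2023.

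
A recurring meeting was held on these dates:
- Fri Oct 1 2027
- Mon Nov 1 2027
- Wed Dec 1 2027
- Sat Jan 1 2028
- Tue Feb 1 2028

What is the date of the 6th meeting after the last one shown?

Tue Aug 1 2028

Each date is the 1st; the gaps (31, 30, 31, 31) track the month lengths.
The rule is the 1st of each month.
March 2028: Wed Mar 1 2028.
Next: April 2028 → Sat Apr 1 2028.
Next: May 2028 → Mon May 1 2028.
Next: June 2028 → Thu Jun 1 2028.
July 2028: Sat Jul 1 2028.
August 2028: Tue Aug 1 2028.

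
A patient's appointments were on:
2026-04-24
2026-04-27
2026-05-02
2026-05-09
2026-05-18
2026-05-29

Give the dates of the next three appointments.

2026-06-11, 2026-06-26, 2026-07-13

The spacing grows by 2 each time: 3, 5, 7, 9, 11 days.
Next gap: 13 days. 2026-05-29 + 13 days = 2026-06-11.
Next gap: 15 days. 2026-06-11 + 15 days = 2026-06-26.
Next gap: 17 days. 2026-06-26 + 17 days = 2026-07-13.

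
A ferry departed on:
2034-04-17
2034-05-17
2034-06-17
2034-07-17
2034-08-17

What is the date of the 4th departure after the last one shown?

2034-12-17

The day-of-month is always 17 (30, 31, 30, 31 days between events).
So this recurs on the 17th of each month.
September 2034: 2034-09-17.
October 2034: 2034-10-17.
November 2034: 2034-11-17.
Next: December 2034 → 2034-12-17.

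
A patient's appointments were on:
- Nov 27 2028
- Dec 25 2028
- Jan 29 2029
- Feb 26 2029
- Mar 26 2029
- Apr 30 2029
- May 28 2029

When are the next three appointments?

Jun 25 2029, Jul 30 2029, Aug 27 2029

Every date is a Monday; gaps 28, 35, 28, 28, 35, 28 days.
Each is the last Monday of its month (at least one falls on the 29th or later, ruling out '4th Monday').
Last Monday of June 2029: Jun 25 2029.
Last Monday of July 2029: Jul 30 2029.
Last Monday of August 2029: Aug 27 2029.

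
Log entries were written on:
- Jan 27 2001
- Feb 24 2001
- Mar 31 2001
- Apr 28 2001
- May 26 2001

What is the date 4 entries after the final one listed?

All Saturdays; the gaps (28, 35, 28, 28) vary with month length.
This is the last Saturday of each month.
Last Saturday of June 2001: Jun 30 2001.
Last Saturday of July 2001: Jul 28 2001.
Last Saturday of August 2001: Aug 25 2001.
September 2001 ends with Saturday Sep 29 2001.

Sep 29 2001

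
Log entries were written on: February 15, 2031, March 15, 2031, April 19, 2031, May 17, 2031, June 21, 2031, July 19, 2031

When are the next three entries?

August 16, 2031; September 20, 2031; October 18, 2031

All dates are Saturdays, 28, 35, 28, 35, 28 days apart.
Specifically, the 3rd Saturday of each month.
3rd Saturday of August 2031: August 16, 2031.
3rd Saturday of September 2031: September 20, 2031.
October 2031 — 3rd Saturday is October 18, 2031.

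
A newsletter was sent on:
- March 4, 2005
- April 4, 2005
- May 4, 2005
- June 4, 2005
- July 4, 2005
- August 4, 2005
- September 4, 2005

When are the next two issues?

October 4, 2005; November 4, 2005

Each date is the 4th; the gaps (31, 30, 31, 30, 31, 31) track the month lengths.
The rule is the 4th of each month.
Next: October 2005 → October 4, 2005.
November 2005: November 4, 2005.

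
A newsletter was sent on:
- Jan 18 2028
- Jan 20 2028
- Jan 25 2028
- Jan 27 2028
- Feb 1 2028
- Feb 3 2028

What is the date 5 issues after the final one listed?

Every event lands on a Tuesday or Thursday (gaps cycle 2, 5, 2, 5, 2).
So the schedule is: every Tuesday and Thursday.
The following Tuesday is Feb 8 2028.
The following Thursday is Feb 10 2028.
Next Tuesday: Feb 15 2028.
The following Thursday is Feb 17 2028.
The following Tuesday is Feb 22 2028.

Feb 22 2028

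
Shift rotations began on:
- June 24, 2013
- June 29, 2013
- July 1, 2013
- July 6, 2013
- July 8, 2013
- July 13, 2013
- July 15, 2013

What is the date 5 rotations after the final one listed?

August 3, 2013

Every event lands on a Monday or Saturday (gaps cycle 5, 2, 5, 2, 5, 2).
So the schedule is: every Monday and Saturday.
Next Saturday: July 20, 2013.
The following Monday is July 22, 2013.
The following Saturday is July 27, 2013.
The following Monday is July 29, 2013.
The following Saturday is August 3, 2013.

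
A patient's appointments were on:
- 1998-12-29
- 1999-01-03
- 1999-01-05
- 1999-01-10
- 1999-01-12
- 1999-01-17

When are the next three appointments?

1999-01-19, 1999-01-24, 1999-01-26

Every event lands on a Tuesday or Sunday (gaps cycle 5, 2, 5, 2, 5).
So the schedule is: every Tuesday and Sunday.
The following Tuesday is 1999-01-19.
The following Sunday is 1999-01-24.
The following Tuesday is 1999-01-26.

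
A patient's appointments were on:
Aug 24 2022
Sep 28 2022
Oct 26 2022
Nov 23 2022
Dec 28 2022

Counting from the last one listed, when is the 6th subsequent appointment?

Gaps: 35, 28, 28, 35 days — a mix of 28 and 35. Every date is a Wednesday.
Each is the 4th Wednesday of its month.
January 2023 — 4th Wednesday is Jan 25 2023.
4th Wednesday of February 2023: Feb 22 2023.
4th Wednesday of March 2023: Mar 22 2023.
April 2023 — 4th Wednesday is Apr 26 2023.
4th Wednesday of May 2023: May 24 2023.
June 2023 — 4th Wednesday is Jun 28 2023.

Jun 28 2023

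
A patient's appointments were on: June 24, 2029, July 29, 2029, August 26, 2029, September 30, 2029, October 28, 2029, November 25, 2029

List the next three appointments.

These are Sundays with 35, 28, 35, 28, 28-day gaps.
Each is the final Sunday of its month — July 29, 2029 is past the 28th, so '4th Sunday' doesn't fit.
December 2029 ends with Sunday December 30, 2029.
Last Sunday of January 2030: January 27, 2030.
February 2030 ends with Sunday February 24, 2030.

December 30, 2029; January 27, 2030; February 24, 2030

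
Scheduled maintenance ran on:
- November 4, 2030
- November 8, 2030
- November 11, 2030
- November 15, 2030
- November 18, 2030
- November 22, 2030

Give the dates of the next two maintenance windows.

Gaps: 4, 3, 4, 3, 4 days — not constant, but cyclic with period 2.
The events fall on every Monday and Friday.
Next Monday: November 25, 2030.
The following Friday is November 29, 2030.

November 25, 2030; November 29, 2030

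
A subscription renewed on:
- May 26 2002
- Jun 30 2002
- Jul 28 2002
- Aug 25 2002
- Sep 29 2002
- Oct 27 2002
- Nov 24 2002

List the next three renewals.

These are Sundays with 35, 28, 28, 35, 28, 28-day gaps.
Each is the final Sunday of its month — Jun 30 2002 is past the 28th, so '4th Sunday' doesn't fit.
December 2002 ends with Sunday Dec 29 2002.
January 2003 ends with Sunday Jan 26 2003.
Last Sunday of February 2003: Feb 23 2003.

Dec 29 2002, Jan 26 2003, Feb 23 2003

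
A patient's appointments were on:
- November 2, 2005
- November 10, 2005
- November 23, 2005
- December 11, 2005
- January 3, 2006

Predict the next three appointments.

The spacing grows by 5 each time: 8, 13, 18, 23 days.
Next gap: 28 days. January 3, 2006 + 28 days = January 31, 2006.
Next gap: 33 days. January 31, 2006 + 33 days = March 5, 2006.
Next gap: 38 days. March 5, 2006 + 38 days = April 12, 2006.

January 31, 2006; March 5, 2006; April 12, 2006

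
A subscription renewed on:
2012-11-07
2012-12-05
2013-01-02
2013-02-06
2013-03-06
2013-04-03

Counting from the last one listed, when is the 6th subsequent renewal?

Gaps: 28, 28, 35, 28, 28 days — a mix of 28 and 35. Every date is a Wednesday.
Each is the 1st Wednesday of its month.
May 2013 — 1st Wednesday is 2013-05-01.
June 2013 — 1st Wednesday is 2013-06-05.
July 2013 — 1st Wednesday is 2013-07-03.
1st Wednesday of August 2013: 2013-08-07.
September 2013 — 1st Wednesday is 2013-09-04.
1st Wednesday of October 2013: 2013-10-02.

2013-10-02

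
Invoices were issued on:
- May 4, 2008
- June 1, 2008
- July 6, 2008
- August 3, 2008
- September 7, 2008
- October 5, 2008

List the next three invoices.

November 2, 2008; December 7, 2008; January 4, 2009

These are Sundays at 28- or 35-day spacing (28, 35, 28, 35, 28).
The pattern: 1st Sunday of the month.
November 2008 — 1st Sunday is November 2, 2008.
1st Sunday of December 2008: December 7, 2008.
January 2009 — 1st Sunday is January 4, 2009.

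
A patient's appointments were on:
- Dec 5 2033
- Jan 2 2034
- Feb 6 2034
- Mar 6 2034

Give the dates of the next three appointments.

Apr 3 2034, May 1 2034, Jun 5 2034

These are Mondays at 28- or 35-day spacing (28, 35, 28).
The pattern: 1st Monday of the month.
April 2034 — 1st Monday is Apr 3 2034.
1st Monday of May 2034: May 1 2034.
1st Monday of June 2034: Jun 5 2034.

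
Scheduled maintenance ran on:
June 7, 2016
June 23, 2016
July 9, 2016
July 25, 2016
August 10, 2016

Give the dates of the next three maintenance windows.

The spacing is 16, 16, 16, 16 days — always 16 days.
August 10, 2016 + 16 days = August 26, 2016.
August 26, 2016 + 16 days = September 11, 2016.
September 11, 2016 + 16 days = September 27, 2016.

August 26, 2016; September 11, 2016; September 27, 2016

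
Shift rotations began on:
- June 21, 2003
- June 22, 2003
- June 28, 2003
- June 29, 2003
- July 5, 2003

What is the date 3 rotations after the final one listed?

The gap pattern 1, 6, 1, 6 repeats every 2 events.
These are the Saturdays and Sundays of each week.
Next Sunday: July 6, 2003.
The following Saturday is July 12, 2003.
Next Sunday: July 13, 2003.

July 13, 2003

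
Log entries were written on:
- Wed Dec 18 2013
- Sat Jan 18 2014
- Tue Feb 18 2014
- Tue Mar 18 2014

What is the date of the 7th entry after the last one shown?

Sat Oct 18 2014

Gaps: 31, 31, 28 days — not constant. Every event is on the 18th of the month.
Pattern: the 18th of each month.
Next: April 2014 → Fri Apr 18 2014.
Next: May 2014 → Sun May 18 2014.
Next: June 2014 → Wed Jun 18 2014.
July 2014: Fri Jul 18 2014.
August 2014: Mon Aug 18 2014.
Next: September 2014 → Thu Sep 18 2014.
October 2014: Sat Oct 18 2014.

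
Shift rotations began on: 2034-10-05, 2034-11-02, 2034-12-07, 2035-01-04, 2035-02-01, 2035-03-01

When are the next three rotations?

2035-04-05, 2035-05-03, 2035-06-07

Gaps: 28, 35, 28, 28, 28 days — a mix of 28 and 35. Every date is a Thursday.
Each is the 1st Thursday of its month.
1st Thursday of April 2035: 2035-04-05.
1st Thursday of May 2035: 2035-05-03.
June 2035 — 1st Thursday is 2035-06-07.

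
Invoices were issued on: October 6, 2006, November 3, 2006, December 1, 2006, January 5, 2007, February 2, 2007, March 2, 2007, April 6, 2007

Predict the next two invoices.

These are Fridays at 28- or 35-day spacing (28, 28, 35, 28, 28, 35).
The pattern: 1st Friday of the month.
May 2007 — 1st Friday is May 4, 2007.
June 2007 — 1st Friday is June 1, 2007.

May 4, 2007; June 1, 2007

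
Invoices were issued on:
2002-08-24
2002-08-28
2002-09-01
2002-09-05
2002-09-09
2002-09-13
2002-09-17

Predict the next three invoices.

2002-09-21, 2002-09-25, 2002-09-29

The spacing is 4, 4, 4, 4, 4, 4 days — always 4 days.
2002-09-17 + 4 days = 2002-09-21.
2002-09-21 + 4 days = 2002-09-25.
2002-09-25 + 4 days = 2002-09-29.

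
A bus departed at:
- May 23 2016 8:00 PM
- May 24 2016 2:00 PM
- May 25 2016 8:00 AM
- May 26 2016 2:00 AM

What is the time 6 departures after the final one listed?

May 30 2016 2:00 PM

Gaps: 18, 18, 18 hours — each event is 18 hours after the previous one.
May 26 2016 2:00 AM + 18 h = May 26 2016 8:00 PM.
May 26 2016 8:00 PM + 18 h = May 27 2016 2:00 PM.
May 27 2016 2:00 PM + 18 h = May 28 2016 8:00 AM.
May 28 2016 8:00 AM + 18 h = May 29 2016 2:00 AM.
May 29 2016 2:00 AM + 18 h = May 29 2016 8:00 PM.
May 29 2016 8:00 PM + 18 h = May 30 2016 2:00 PM.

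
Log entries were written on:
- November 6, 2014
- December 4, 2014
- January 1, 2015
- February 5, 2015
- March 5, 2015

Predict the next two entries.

April 2, 2015; May 7, 2015

Gaps: 28, 28, 35, 28 days — a mix of 28 and 35. Every date is a Thursday.
Each is the 1st Thursday of its month.
1st Thursday of April 2015: April 2, 2015.
1st Thursday of May 2015: May 7, 2015.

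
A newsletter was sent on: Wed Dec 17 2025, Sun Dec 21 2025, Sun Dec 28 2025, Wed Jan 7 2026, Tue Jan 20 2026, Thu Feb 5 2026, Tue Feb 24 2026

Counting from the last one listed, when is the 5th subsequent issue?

Tue Jul 14 2026

The spacing grows by 3 each time: 4, 7, 10, 13, 16, 19 days.
Next gap: 22 days. Tue Feb 24 2026 + 22 days = Wed Mar 18 2026.
Next gap: 25 days. Wed Mar 18 2026 + 25 days = Sun Apr 12 2026.
Next gap: 28 days. Sun Apr 12 2026 + 28 days = Sun May 10 2026.
Next gap: 31 days. Sun May 10 2026 + 31 days = Wed Jun 10 2026.
Next gap: 34 days. Wed Jun 10 2026 + 34 days = Tue Jul 14 2026.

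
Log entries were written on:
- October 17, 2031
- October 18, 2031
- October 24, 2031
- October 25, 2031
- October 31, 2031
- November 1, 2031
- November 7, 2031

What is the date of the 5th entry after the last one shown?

Gaps: 1, 6, 1, 6, 1, 6 days — not constant, but cyclic with period 2.
The events fall on every Friday and Saturday.
The following Saturday is November 8, 2031.
The following Friday is November 14, 2031.
Next Saturday: November 15, 2031.
Next Friday: November 21, 2031.
The following Saturday is November 22, 2031.

November 22, 2031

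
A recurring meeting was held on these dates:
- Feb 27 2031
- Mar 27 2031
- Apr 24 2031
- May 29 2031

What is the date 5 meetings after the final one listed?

Oct 30 2031

Every date is a Thursday; gaps 28, 28, 35 days.
Each is the last Thursday of its month (at least one falls on the 29th or later, ruling out '4th Thursday').
June 2031 ends with Thursday Jun 26 2031.
July 2031 ends with Thursday Jul 31 2031.
August 2031 ends with Thursday Aug 28 2031.
September 2031 ends with Thursday Sep 25 2031.
October 2031 ends with Thursday Oct 30 2031.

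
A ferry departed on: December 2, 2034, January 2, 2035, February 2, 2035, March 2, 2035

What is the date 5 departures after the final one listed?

August 2, 2035

The day-of-month is always 2 (31, 31, 28 days between events).
So this recurs on the 2nd of each month.
April 2035: April 2, 2035.
May 2035: May 2, 2035.
Next: June 2035 → June 2, 2035.
July 2035: July 2, 2035.
Next: August 2035 → August 2, 2035.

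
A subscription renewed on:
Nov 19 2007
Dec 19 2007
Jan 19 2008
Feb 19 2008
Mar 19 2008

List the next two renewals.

Each date is the 19th; the gaps (30, 31, 31, 29) track the month lengths.
The rule is the 19th of each month.
Next: April 2008 → Apr 19 2008.
May 2008: May 19 2008.

Apr 19 2008, May 19 2008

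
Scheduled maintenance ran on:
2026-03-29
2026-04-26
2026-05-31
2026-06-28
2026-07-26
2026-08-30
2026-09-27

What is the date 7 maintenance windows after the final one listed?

These are Sundays with 28, 35, 28, 28, 35, 28-day gaps.
Each is the final Sunday of its month — 2026-03-29 is past the 28th, so '4th Sunday' doesn't fit.
October 2026 ends with Sunday 2026-10-25.
Last Sunday of November 2026: 2026-11-29.
December 2026 ends with Sunday 2026-12-27.
Last Sunday of January 2027: 2027-01-31.
February 2027 ends with Sunday 2027-02-28.
Last Sunday of March 2027: 2027-03-28.
Last Sunday of April 2027: 2027-04-25.

2027-04-25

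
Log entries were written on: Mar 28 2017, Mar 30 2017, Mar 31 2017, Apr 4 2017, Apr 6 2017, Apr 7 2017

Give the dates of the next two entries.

Apr 11 2017, Apr 13 2017

The gap pattern 2, 1, 4, 2, 1 repeats every 3 events.
These are the Tuesdays, Thursdays and Fridays of each week.
The following Tuesday is Apr 11 2017.
Next Thursday: Apr 13 2017.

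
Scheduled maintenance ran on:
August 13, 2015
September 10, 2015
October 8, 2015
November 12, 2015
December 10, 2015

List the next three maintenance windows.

January 14, 2016; February 11, 2016; March 10, 2016

All dates are Thursdays, 28, 28, 35, 28 days apart.
Specifically, the 2nd Thursday of each month.
2nd Thursday of January 2016: January 14, 2016.
February 2016 — 2nd Thursday is February 11, 2016.
2nd Thursday of March 2016: March 10, 2016.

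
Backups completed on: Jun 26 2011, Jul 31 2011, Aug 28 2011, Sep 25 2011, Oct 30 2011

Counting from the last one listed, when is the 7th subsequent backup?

May 27 2012

All Sundays; the gaps (35, 28, 28, 35) vary with month length.
This is the last Sunday of each month.
November 2011 ends with Sunday Nov 27 2011.
December 2011 ends with Sunday Dec 25 2011.
Last Sunday of January 2012: Jan 29 2012.
February 2012 ends with Sunday Feb 26 2012.
Last Sunday of March 2012: Mar 25 2012.
Last Sunday of April 2012: Apr 29 2012.
Last Sunday of May 2012: May 27 2012.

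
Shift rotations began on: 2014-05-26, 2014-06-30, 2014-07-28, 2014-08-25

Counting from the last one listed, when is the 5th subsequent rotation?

These are Mondays with 35, 28, 28-day gaps.
Each is the final Monday of its month — 2014-06-30 is past the 28th, so '4th Monday' doesn't fit.
Last Monday of September 2014: 2014-09-29.
Last Monday of October 2014: 2014-10-27.
November 2014 ends with Monday 2014-11-24.
Last Monday of December 2014: 2014-12-29.
Last Monday of January 2015: 2015-01-26.

2015-01-26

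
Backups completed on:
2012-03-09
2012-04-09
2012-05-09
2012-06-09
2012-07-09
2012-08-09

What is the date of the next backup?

2012-09-09

The day-of-month is always 9 (31, 30, 31, 30, 31 days between events).
So this recurs on the 9th of each month.
September 2012: 2012-09-09.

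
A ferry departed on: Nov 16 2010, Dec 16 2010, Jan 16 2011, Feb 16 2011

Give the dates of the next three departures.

The day-of-month is always 16 (30, 31, 31 days between events).
So this recurs on the 16th of each month.
March 2011: Mar 16 2011.
April 2011: Apr 16 2011.
May 2011: May 16 2011.

Mar 16 2011, Apr 16 2011, May 16 2011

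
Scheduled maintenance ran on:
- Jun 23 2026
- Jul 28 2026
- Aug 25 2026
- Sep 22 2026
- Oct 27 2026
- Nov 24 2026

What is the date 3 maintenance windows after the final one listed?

Feb 23 2027

Gaps: 35, 28, 28, 35, 28 days — a mix of 28 and 35. Every date is a Tuesday.
Each is the 4th Tuesday of its month.
4th Tuesday of December 2026: Dec 22 2026.
4th Tuesday of January 2027: Jan 26 2027.
February 2027 — 4th Tuesday is Feb 23 2027.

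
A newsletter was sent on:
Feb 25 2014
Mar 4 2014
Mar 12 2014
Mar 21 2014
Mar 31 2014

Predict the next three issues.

Intervals are 7, 8, 9, 10 days — an arithmetic progression with common difference 1.
Next gap: 11 days. Mar 31 2014 + 11 days = Apr 11 2014.
Next gap: 12 days. Apr 11 2014 + 12 days = Apr 23 2014.
Next gap: 13 days. Apr 23 2014 + 13 days = May 6 2014.

Apr 11 2014, Apr 23 2014, May 6 2014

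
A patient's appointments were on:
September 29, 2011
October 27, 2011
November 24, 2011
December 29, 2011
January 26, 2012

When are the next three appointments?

Every date is a Thursday; gaps 28, 28, 35, 28 days.
Each is the last Thursday of its month (at least one falls on the 29th or later, ruling out '4th Thursday').
February 2012 ends with Thursday February 23, 2012.
Last Thursday of March 2012: March 29, 2012.
April 2012 ends with Thursday April 26, 2012.

February 23, 2012; March 29, 2012; April 26, 2012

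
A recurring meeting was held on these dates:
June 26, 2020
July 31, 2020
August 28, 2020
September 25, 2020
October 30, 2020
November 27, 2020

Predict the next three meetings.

All Fridays; the gaps (35, 28, 28, 35, 28) vary with month length.
This is the last Friday of each month.
December 2020 ends with Friday December 25, 2020.
Last Friday of January 2021: January 29, 2021.
February 2021 ends with Friday February 26, 2021.

December 25, 2020; January 29, 2021; February 26, 2021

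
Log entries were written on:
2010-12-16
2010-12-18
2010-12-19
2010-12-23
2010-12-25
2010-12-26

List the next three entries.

2010-12-30, 2011-01-01, 2011-01-02

Every event lands on a Thursday or Saturday or Sunday (gaps cycle 2, 1, 4, 2, 1).
So the schedule is: every Thursday, Saturday and Sunday.
Next Thursday: 2010-12-30.
Next Saturday: 2011-01-01.
The following Sunday is 2011-01-02.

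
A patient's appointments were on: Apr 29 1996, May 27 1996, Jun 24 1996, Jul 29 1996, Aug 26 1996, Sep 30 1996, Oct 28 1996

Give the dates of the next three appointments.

Nov 25 1996, Dec 30 1996, Jan 27 1997

Every date is a Monday; gaps 28, 28, 35, 28, 35, 28 days.
Each is the last Monday of its month (at least one falls on the 29th or later, ruling out '4th Monday').
Last Monday of November 1996: Nov 25 1996.
December 1996 ends with Monday Dec 30 1996.
Last Monday of January 1997: Jan 27 1997.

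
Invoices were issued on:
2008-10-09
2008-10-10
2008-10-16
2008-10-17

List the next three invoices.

2008-10-23, 2008-10-24, 2008-10-30

Every event lands on a Thursday or Friday (gaps cycle 1, 6, 1).
So the schedule is: every Thursday and Friday.
The following Thursday is 2008-10-23.
Next Friday: 2008-10-24.
The following Thursday is 2008-10-30.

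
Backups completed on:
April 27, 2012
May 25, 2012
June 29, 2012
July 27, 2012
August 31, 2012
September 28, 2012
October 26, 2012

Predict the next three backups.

These are Fridays with 28, 35, 28, 35, 28, 28-day gaps.
Each is the final Friday of its month — June 29, 2012 is past the 28th, so '4th Friday' doesn't fit.
November 2012 ends with Friday November 30, 2012.
Last Friday of December 2012: December 28, 2012.
January 2013 ends with Friday January 25, 2013.

November 30, 2012; December 28, 2012; January 25, 2013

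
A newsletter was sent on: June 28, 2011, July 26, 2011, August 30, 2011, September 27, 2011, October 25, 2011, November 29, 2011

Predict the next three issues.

December 27, 2011; January 31, 2012; February 28, 2012

All Tuesdays; the gaps (28, 35, 28, 28, 35) vary with month length.
This is the last Tuesday of each month.
Last Tuesday of December 2011: December 27, 2011.
Last Tuesday of January 2012: January 31, 2012.
February 2012 ends with Tuesday February 28, 2012.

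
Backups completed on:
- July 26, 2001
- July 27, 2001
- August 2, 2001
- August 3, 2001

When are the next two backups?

August 9, 2001; August 10, 2001

Every event lands on a Thursday or Friday (gaps cycle 1, 6, 1).
So the schedule is: every Thursday and Friday.
The following Thursday is August 9, 2001.
Next Friday: August 10, 2001.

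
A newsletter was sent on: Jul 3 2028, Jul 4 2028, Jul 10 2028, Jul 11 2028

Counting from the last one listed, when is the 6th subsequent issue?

Aug 1 2028

The gap pattern 1, 6, 1 repeats every 2 events.
These are the Mondays and Tuesdays of each week.
Next Monday: Jul 17 2028.
Next Tuesday: Jul 18 2028.
The following Monday is Jul 24 2028.
Next Tuesday: Jul 25 2028.
The following Monday is Jul 31 2028.
The following Tuesday is Aug 1 2028.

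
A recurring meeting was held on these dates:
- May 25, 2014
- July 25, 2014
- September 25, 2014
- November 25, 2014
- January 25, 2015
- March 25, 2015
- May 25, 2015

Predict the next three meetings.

The day-of-month is always 25 (61, 62, 61, 61, 59, 61 days between events).
So this recurs on the 25th of every 2 months.
Next: July 2015 → July 25, 2015.
Next: September 2015 → September 25, 2015.
November 2015: November 25, 2015.

July 25, 2015; September 25, 2015; November 25, 2015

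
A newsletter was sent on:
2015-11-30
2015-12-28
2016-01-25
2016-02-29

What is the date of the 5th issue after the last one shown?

2016-07-25

These are Mondays with 28, 28, 35-day gaps.
Each is the final Monday of its month — 2015-11-30 is past the 28th, so '4th Monday' doesn't fit.
March 2016 ends with Monday 2016-03-28.
Last Monday of April 2016: 2016-04-25.
May 2016 ends with Monday 2016-05-30.
June 2016 ends with Monday 2016-06-27.
Last Monday of July 2016: 2016-07-25.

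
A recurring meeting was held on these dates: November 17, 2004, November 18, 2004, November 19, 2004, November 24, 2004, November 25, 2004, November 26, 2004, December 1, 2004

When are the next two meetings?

Every event lands on a Wednesday or Thursday or Friday (gaps cycle 1, 1, 5, 1, 1, 5).
So the schedule is: every Wednesday, Thursday and Friday.
Next Thursday: December 2, 2004.
The following Friday is December 3, 2004.

December 2, 2004; December 3, 2004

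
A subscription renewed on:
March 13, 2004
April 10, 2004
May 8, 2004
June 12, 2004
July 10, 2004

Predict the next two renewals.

August 14, 2004; September 11, 2004

Gaps: 28, 28, 35, 28 days — a mix of 28 and 35. Every date is a Saturday.
Each is the 2nd Saturday of its month.
August 2004 — 2nd Saturday is August 14, 2004.
2nd Saturday of September 2004: September 11, 2004.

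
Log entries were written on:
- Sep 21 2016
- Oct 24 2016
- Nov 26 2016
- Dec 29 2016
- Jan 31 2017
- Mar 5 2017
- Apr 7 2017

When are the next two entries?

Every event comes 33 days after the last (33, 33, 33, 33, 33, 33).
Apr 7 2017 + 33 days = May 10 2017.
May 10 2017 + 33 days = Jun 12 2017.

May 10 2017, Jun 12 2017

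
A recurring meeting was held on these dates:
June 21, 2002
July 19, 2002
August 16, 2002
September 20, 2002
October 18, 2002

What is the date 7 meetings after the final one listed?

May 16, 2003

These are Fridays at 28- or 35-day spacing (28, 28, 35, 28).
The pattern: 3rd Friday of the month.
November 2002 — 3rd Friday is November 15, 2002.
3rd Friday of December 2002: December 20, 2002.
3rd Friday of January 2003: January 17, 2003.
3rd Friday of February 2003: February 21, 2003.
March 2003 — 3rd Friday is March 21, 2003.
3rd Friday of April 2003: April 18, 2003.
May 2003 — 3rd Friday is May 16, 2003.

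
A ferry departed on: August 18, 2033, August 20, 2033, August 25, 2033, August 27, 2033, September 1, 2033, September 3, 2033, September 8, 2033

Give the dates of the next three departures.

Gaps: 2, 5, 2, 5, 2, 5 days — not constant, but cyclic with period 2.
The events fall on every Thursday and Saturday.
Next Saturday: September 10, 2033.
The following Thursday is September 15, 2033.
Next Saturday: September 17, 2033.

September 10, 2033; September 15, 2033; September 17, 2033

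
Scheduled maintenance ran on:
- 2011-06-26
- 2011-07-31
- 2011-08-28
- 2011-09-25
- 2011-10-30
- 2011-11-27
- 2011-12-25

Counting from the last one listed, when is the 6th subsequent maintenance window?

All Sundays; the gaps (35, 28, 28, 35, 28, 28) vary with month length.
This is the last Sunday of each month.
January 2012 ends with Sunday 2012-01-29.
Last Sunday of February 2012: 2012-02-26.
March 2012 ends with Sunday 2012-03-25.
April 2012 ends with Sunday 2012-04-29.
Last Sunday of May 2012: 2012-05-27.
June 2012 ends with Sunday 2012-06-24.

2012-06-24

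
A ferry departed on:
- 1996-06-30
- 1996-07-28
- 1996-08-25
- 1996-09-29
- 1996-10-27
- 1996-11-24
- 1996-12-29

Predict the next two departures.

1997-01-26, 1997-02-23

These are Sundays with 28, 28, 35, 28, 28, 35-day gaps.
Each is the final Sunday of its month — 1996-06-30 is past the 28th, so '4th Sunday' doesn't fit.
Last Sunday of January 1997: 1997-01-26.
February 1997 ends with Sunday 1997-02-23.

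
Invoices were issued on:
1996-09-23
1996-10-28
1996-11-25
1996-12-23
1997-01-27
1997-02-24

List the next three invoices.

Gaps: 35, 28, 28, 35, 28 days — a mix of 28 and 35. Every date is a Monday.
Each is the 4th Monday of its month.
March 1997 — 4th Monday is 1997-03-24.
April 1997 — 4th Monday is 1997-04-28.
May 1997 — 4th Monday is 1997-05-26.

1997-03-24, 1997-04-28, 1997-05-26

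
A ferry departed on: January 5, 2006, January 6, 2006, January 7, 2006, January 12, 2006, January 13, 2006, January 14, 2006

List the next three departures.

January 19, 2006; January 20, 2006; January 21, 2006

The gap pattern 1, 1, 5, 1, 1 repeats every 3 events.
These are the Thursdays, Fridays and Saturdays of each week.
Next Thursday: January 19, 2006.
Next Friday: January 20, 2006.
The following Saturday is January 21, 2006.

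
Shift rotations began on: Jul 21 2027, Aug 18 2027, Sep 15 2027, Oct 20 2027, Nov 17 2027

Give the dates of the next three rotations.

Dec 15 2027, Jan 19 2028, Feb 16 2028

Gaps: 28, 28, 35, 28 days — a mix of 28 and 35. Every date is a Wednesday.
Each is the 3rd Wednesday of its month.
3rd Wednesday of December 2027: Dec 15 2027.
January 2028 — 3rd Wednesday is Jan 19 2028.
February 2028 — 3rd Wednesday is Feb 16 2028.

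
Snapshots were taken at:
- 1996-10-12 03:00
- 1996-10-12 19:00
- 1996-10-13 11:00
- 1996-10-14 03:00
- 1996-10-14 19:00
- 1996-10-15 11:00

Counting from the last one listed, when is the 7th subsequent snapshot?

Spacing: 16, 16, 16, 16, 16 h — constant 16 h.
1996-10-15 11:00 + 16 h = 1996-10-16 03:00.
1996-10-16 03:00 + 16 h = 1996-10-16 19:00.
1996-10-16 19:00 + 16 h = 1996-10-17 11:00.
1996-10-17 11:00 + 16 h = 1996-10-18 03:00.
1996-10-18 03:00 + 16 h = 1996-10-18 19:00.
1996-10-18 19:00 + 16 h = 1996-10-19 11:00.
1996-10-19 11:00 + 16 h = 1996-10-20 03:00.

1996-10-20 03:00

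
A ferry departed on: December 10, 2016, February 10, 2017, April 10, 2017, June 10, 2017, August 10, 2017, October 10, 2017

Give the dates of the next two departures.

December 10, 2017; February 10, 2018

Each date is the 10th; the gaps (62, 59, 61, 61, 61) track the month lengths.
The rule is the 10th of every 2 months.
Next: December 2017 → December 10, 2017.
February 2018: February 10, 2018.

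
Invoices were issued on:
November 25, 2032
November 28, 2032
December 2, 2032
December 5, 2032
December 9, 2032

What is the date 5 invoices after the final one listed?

Every event lands on a Thursday or Sunday (gaps cycle 3, 4, 3, 4).
So the schedule is: every Thursday and Sunday.
Next Sunday: December 12, 2032.
Next Thursday: December 16, 2032.
The following Sunday is December 19, 2032.
The following Thursday is December 23, 2032.
The following Sunday is December 26, 2032.

December 26, 2032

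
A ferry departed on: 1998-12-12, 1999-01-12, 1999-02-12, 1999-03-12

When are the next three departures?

Gaps: 31, 31, 28 days — not constant. Every event is on the 12th of the month.
Pattern: the 12th of each month.
Next: April 1999 → 1999-04-12.
May 1999: 1999-05-12.
Next: June 1999 → 1999-06-12.

1999-04-12, 1999-05-12, 1999-06-12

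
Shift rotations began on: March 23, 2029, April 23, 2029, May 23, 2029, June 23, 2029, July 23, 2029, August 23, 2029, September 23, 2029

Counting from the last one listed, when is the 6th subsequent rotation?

March 23, 2030

The day-of-month is always 23 (31, 30, 31, 30, 31, 31 days between events).
So this recurs on the 23rd of each month.
October 2029: October 23, 2029.
Next: November 2029 → November 23, 2029.
December 2029: December 23, 2029.
January 2030: January 23, 2030.
Next: February 2030 → February 23, 2030.
Next: March 2030 → March 23, 2030.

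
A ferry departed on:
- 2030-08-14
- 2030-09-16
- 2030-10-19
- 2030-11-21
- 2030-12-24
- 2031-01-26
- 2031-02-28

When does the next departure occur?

2031-04-02

Every event comes 33 days after the last (33, 33, 33, 33, 33, 33).
2031-02-28 + 33 days = 2031-04-02.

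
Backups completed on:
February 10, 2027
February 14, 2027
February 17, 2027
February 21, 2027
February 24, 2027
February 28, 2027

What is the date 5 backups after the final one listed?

March 17, 2027

Gaps: 4, 3, 4, 3, 4 days — not constant, but cyclic with period 2.
The events fall on every Wednesday and Sunday.
The following Wednesday is March 3, 2027.
The following Sunday is March 7, 2027.
Next Wednesday: March 10, 2027.
The following Sunday is March 14, 2027.
Next Wednesday: March 17, 2027.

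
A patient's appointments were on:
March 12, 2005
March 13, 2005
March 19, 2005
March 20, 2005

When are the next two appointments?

Gaps: 1, 6, 1 days — not constant, but cyclic with period 2.
The events fall on every Saturday and Sunday.
Next Saturday: March 26, 2005.
The following Sunday is March 27, 2005.

March 26, 2005; March 27, 2005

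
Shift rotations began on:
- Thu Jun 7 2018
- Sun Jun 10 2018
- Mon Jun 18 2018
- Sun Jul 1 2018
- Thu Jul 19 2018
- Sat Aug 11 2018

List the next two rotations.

Sat Sep 8 2018, Thu Oct 11 2018

Gaps: 3, 8, 13, 18, 23 days — each gap is 5 larger than the previous one.
Next gap: 28 days. Sat Aug 11 2018 + 28 days = Sat Sep 8 2018.
Next gap: 33 days. Sat Sep 8 2018 + 33 days = Thu Oct 11 2018.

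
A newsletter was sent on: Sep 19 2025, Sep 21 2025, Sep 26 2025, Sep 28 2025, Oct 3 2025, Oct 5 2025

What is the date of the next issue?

Oct 10 2025

Every event lands on a Friday or Sunday (gaps cycle 2, 5, 2, 5, 2).
So the schedule is: every Friday and Sunday.
The following Friday is Oct 10 2025.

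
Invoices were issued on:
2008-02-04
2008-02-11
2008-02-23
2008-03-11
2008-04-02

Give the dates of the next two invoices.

2008-04-29, 2008-05-31

The spacing grows by 5 each time: 7, 12, 17, 22 days.
Next gap: 27 days. 2008-04-02 + 27 days = 2008-04-29.
Next gap: 32 days. 2008-04-29 + 32 days = 2008-05-31.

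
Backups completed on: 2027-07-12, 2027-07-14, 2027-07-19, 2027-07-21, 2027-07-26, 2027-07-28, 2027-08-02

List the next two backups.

2027-08-04, 2027-08-09

Gaps: 2, 5, 2, 5, 2, 5 days — not constant, but cyclic with period 2.
The events fall on every Monday and Wednesday.
The following Wednesday is 2027-08-04.
The following Monday is 2027-08-09.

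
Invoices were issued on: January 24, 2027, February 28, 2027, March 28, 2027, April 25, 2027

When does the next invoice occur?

Gaps: 35, 28, 28 days — a mix of 28 and 35. Every date is a Sunday.
Each is the 4th Sunday of its month.
4th Sunday of May 2027: May 23, 2027.

May 23, 2027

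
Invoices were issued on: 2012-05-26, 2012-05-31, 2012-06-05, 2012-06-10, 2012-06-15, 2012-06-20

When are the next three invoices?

2012-06-25, 2012-06-30, 2012-07-05

Gaps between consecutive events: 5, 5, 5, 5, 5 days — a constant 5-day interval.
2012-06-20 + 5 days = 2012-06-25.
2012-06-25 + 5 days = 2012-06-30.
2012-06-30 + 5 days = 2012-07-05.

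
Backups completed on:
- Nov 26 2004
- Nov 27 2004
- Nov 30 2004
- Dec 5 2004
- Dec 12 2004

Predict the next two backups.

Dec 21 2004, Jan 1 2005

The spacing grows by 2 each time: 1, 3, 5, 7 days.
Next gap: 9 days. Dec 12 2004 + 9 days = Dec 21 2004.
Next gap: 11 days. Dec 21 2004 + 11 days = Jan 1 2005.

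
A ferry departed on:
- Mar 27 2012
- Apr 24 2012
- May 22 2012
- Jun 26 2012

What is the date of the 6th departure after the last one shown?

Dec 25 2012

These are Tuesdays at 28- or 35-day spacing (28, 28, 35).
The pattern: 4th Tuesday of the month.
4th Tuesday of July 2012: Jul 24 2012.
4th Tuesday of August 2012: Aug 28 2012.
4th Tuesday of September 2012: Sep 25 2012.
4th Tuesday of October 2012: Oct 23 2012.
November 2012 — 4th Tuesday is Nov 27 2012.
4th Tuesday of December 2012: Dec 25 2012.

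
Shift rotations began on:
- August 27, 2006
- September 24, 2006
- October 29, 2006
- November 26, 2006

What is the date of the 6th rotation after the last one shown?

May 27, 2007

These are Sundays with 28, 35, 28-day gaps.
Each is the final Sunday of its month — October 29, 2006 is past the 28th, so '4th Sunday' doesn't fit.
December 2006 ends with Sunday December 31, 2006.
January 2007 ends with Sunday January 28, 2007.
February 2007 ends with Sunday February 25, 2007.
Last Sunday of March 2007: March 25, 2007.
April 2007 ends with Sunday April 29, 2007.
Last Sunday of May 2007: May 27, 2007.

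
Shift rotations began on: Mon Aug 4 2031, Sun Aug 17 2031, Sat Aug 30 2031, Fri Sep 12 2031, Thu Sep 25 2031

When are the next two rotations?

Wed Oct 8 2031, Tue Oct 21 2031

Gaps between consecutive events: 13, 13, 13, 13 days — a constant 13-day interval.
Thu Sep 25 2031 + 13 days = Wed Oct 8 2031.
Wed Oct 8 2031 + 13 days = Tue Oct 21 2031.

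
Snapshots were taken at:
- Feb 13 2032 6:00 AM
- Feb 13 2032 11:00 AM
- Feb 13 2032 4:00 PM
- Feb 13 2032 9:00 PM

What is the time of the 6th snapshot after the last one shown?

The interval is a steady 5 hours (5, 5, 5).
Feb 13 2032 9:00 PM + 5 h = Feb 14 2032 2:00 AM.
Feb 14 2032 2:00 AM + 5 h = Feb 14 2032 7:00 AM.
Feb 14 2032 7:00 AM + 5 h = Feb 14 2032 12:00 PM.
Feb 14 2032 12:00 PM + 5 h = Feb 14 2032 5:00 PM.
Feb 14 2032 5:00 PM + 5 h = Feb 14 2032 10:00 PM.
Feb 14 2032 10:00 PM + 5 h = Feb 15 2032 3:00 AM.

Feb 15 2032 3:00 AM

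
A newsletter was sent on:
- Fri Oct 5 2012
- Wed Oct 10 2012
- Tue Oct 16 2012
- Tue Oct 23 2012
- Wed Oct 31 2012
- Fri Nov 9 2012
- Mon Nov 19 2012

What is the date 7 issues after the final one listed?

Intervals are 5, 6, 7, 8, 9, 10 days — an arithmetic progression with common difference 1.
Next gap: 11 days. Mon Nov 19 2012 + 11 days = Fri Nov 30 2012.
Next gap: 12 days. Fri Nov 30 2012 + 12 days = Wed Dec 12 2012.
Next gap: 13 days. Wed Dec 12 2012 + 13 days = Tue Dec 25 2012.
Next gap: 14 days. Tue Dec 25 2012 + 14 days = Tue Jan 8 2013.
Next gap: 15 days. Tue Jan 8 2013 + 15 days = Wed Jan 23 2013.
Next gap: 16 days. Wed Jan 23 2013 + 16 days = Fri Feb 8 2013.
Next gap: 17 days. Fri Feb 8 2013 + 17 days = Mon Feb 25 2013.

Mon Feb 25 2013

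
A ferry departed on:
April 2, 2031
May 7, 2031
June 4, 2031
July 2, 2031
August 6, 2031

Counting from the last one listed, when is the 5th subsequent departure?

All dates are Wednesdays, 35, 28, 28, 35 days apart.
Specifically, the 1st Wednesday of each month.
September 2031 — 1st Wednesday is September 3, 2031.
1st Wednesday of October 2031: October 1, 2031.
November 2031 — 1st Wednesday is November 5, 2031.
1st Wednesday of December 2031: December 3, 2031.
January 2032 — 1st Wednesday is January 7, 2032.

January 7, 2032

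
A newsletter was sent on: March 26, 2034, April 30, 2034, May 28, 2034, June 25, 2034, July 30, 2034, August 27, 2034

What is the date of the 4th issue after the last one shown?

Every date is a Sunday; gaps 35, 28, 28, 35, 28 days.
Each is the last Sunday of its month (at least one falls on the 29th or later, ruling out '4th Sunday').
September 2034 ends with Sunday September 24, 2034.
Last Sunday of October 2034: October 29, 2034.
November 2034 ends with Sunday November 26, 2034.
December 2034 ends with Sunday December 31, 2034.

December 31, 2034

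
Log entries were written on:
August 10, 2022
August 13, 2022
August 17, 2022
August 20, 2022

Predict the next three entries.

August 24, 2022; August 27, 2022; August 31, 2022

Every event lands on a Wednesday or Saturday (gaps cycle 3, 4, 3).
So the schedule is: every Wednesday and Saturday.
Next Wednesday: August 24, 2022.
The following Saturday is August 27, 2022.
The following Wednesday is August 31, 2022.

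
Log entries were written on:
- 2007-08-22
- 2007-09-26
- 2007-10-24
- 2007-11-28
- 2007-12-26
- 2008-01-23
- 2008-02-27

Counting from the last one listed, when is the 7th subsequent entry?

Gaps: 35, 28, 35, 28, 28, 35 days — a mix of 28 and 35. Every date is a Wednesday.
Each is the 4th Wednesday of its month.
March 2008 — 4th Wednesday is 2008-03-26.
April 2008 — 4th Wednesday is 2008-04-23.
4th Wednesday of May 2008: 2008-05-28.
4th Wednesday of June 2008: 2008-06-25.
July 2008 — 4th Wednesday is 2008-07-23.
August 2008 — 4th Wednesday is 2008-08-27.
September 2008 — 4th Wednesday is 2008-09-24.

2008-09-24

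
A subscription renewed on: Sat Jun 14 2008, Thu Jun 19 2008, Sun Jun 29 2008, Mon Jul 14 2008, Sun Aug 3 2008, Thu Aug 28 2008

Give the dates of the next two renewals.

Sat Sep 27 2008, Sat Nov 1 2008

Intervals are 5, 10, 15, 20, 25 days — an arithmetic progression with common difference 5.
Next gap: 30 days. Thu Aug 28 2008 + 30 days = Sat Sep 27 2008.
Next gap: 35 days. Sat Sep 27 2008 + 35 days = Sat Nov 1 2008.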